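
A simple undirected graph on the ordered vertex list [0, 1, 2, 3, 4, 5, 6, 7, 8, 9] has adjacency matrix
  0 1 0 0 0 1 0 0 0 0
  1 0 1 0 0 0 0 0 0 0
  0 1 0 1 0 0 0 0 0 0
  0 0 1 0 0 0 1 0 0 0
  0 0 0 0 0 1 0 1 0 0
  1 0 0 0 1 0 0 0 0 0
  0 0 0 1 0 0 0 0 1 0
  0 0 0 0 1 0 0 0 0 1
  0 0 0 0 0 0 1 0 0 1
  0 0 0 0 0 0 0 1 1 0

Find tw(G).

A width-2 tree decomposition is:
Bags: B1 = {4, 7, 9}  B2 = {4, 5, 9}  B3 = {0, 5, 9}  B4 = {0, 1, 9}  B5 = {1, 2, 9}  B6 = {2, 3, 9}  B7 = {3, 6, 9}  B8 = {6, 8, 9}
Tree: B1–B2, B2–B3, B3–B4, B4–B5, B5–B6, B6–B7, B7–B8
The largest bag has 3 vertices, giving width 2; this decomposition certifies tw(G) ≤ 2. Since 9–7–4–5–0–1–2–3–6–8–9 is a cycle in G, G is not acyclic. Forests are exactly the graphs of treewidth ≤ 1, so tw(G) ≥ 2. The upper and lower bounds meet at 2, so that is the treewidth.

2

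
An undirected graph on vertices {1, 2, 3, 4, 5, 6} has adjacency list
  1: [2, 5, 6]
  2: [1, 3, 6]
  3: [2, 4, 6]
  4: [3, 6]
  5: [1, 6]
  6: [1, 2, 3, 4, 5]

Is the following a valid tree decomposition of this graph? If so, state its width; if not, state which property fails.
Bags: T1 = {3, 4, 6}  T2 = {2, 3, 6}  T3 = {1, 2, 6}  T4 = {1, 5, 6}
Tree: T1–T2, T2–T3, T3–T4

Yes; width 2.

Vertex coverage: the bags together contain {1, 2, 3, 4, 5, 6}, the full vertex set. Edge coverage: each edge of G has both endpoints in at least one bag. Running intersection: for every vertex, the bags containing it form a connected subtree. All three properties hold, so this is a valid tree decomposition of width max|bag| − 1 = 2, and hence tw(G) ≤ 2.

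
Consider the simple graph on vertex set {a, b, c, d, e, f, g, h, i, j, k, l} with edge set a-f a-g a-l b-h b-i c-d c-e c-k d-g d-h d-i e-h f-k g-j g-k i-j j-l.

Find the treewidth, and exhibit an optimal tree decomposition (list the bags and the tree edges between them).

Each bag holds 4 vertices, so the decomposition has width 3, which upper-bounds the treewidth. For the lower bound: the 4 vertex sets {b,e,h}, {i}, {d}, {c,g,j,k} are disjoint, each induces a connected subgraph, and every pair is joined by at least one edge of G. Contracting each set to a single vertex therefore yields K_{4} as a minor, and since treewidth is minor-monotone, tw(G) ≥ tw(K_{4}) = 3. The upper and lower bounds meet at 3, so that is the treewidth.

Treewidth 3.
Bags: B1 = {b, e, h, i}  B2 = {d, e, h, i}  B3 = {c, d, e, i}  B4 = {c, d, i, j}  B5 = {c, d, g, j}  B6 = {c, g, j, k}  B7 = {g, j, k, l}  B8 = {a, g, k, l}  B9 = {a, f, k, l}
Tree: B1–B2, B2–B3, B3–B4, B4–B5, B5–B6, B6–B7, B7–B8, B8–B9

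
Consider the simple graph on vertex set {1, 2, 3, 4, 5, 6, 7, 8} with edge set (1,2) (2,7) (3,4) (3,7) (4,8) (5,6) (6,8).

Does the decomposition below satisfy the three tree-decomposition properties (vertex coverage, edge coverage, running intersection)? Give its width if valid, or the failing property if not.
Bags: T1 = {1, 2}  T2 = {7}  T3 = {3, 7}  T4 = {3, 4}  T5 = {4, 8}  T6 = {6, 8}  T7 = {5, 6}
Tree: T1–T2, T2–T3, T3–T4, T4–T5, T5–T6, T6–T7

A tree decomposition must satisfy three properties: every vertex lies in some bag; for every edge, both endpoints lie together in some bag; and for every vertex, the bags containing it form a connected subtree. Here edge (2,7) lies in no bag, so the decomposition is invalid.

No — edge (2,7) lies in no bag.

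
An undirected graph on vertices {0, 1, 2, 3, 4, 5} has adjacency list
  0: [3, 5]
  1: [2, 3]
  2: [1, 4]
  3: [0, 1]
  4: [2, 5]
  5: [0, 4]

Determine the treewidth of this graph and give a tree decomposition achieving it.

Each bag holds 3 vertices, so the decomposition has width 2, which upper-bounds the treewidth. For the lower bound, G contains the cycle 3–1–2–4–5–0–3, so G is not a forest; only forests have treewidth ≤ 1, hence tw(G) ≥ 2. Therefore the treewidth is 2.

Treewidth 2.
Bags: B1 = {1, 2, 3}  B2 = {2, 3, 4}  B3 = {3, 4, 5}  B4 = {0, 3, 5}
Tree: B1–B2, B2–B3, B3–B4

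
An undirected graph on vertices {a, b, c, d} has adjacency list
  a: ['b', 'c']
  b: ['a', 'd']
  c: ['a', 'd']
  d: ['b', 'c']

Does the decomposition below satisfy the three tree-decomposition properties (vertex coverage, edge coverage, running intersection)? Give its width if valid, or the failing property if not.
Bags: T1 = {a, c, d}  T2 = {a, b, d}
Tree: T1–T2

Checking the three conditions: (i) the bags cover all of {a, b, c, d}; (ii) for each edge, some bag contains both endpoints; (iii) the bags containing any fixed vertex form a subtree. All hold, so the decomposition is valid with width 3 − 1 = 2.

Yes; width 2.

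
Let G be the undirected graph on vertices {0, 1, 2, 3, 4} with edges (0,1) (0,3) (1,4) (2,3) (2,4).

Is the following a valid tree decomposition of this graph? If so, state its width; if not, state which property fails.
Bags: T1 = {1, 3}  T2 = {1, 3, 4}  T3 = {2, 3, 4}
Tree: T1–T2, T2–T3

A tree decomposition must satisfy three properties: every vertex lies in some bag; for every edge, both endpoints lie together in some bag; and for every vertex, the bags containing it form a connected subtree. Here vertex 0 appears in no bag, so the decomposition is invalid.

No — vertex 0 appears in no bag.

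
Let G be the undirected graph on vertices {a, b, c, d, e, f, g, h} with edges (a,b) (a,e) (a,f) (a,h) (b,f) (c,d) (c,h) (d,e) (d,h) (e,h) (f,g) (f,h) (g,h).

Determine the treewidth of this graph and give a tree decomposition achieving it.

Treewidth 2.
One such decomposition:
Bags: B1 = {a, f, h}  B2 = {f, g, h}  B3 = {a, e, h}  B4 = {d, e, h}  B5 = {a, b, f}  B6 = {c, d, h}
Tree: B1–B2, B1–B3, B3–B4, B1–B5, B4–B6

Every bag has size at most 3, so the width is 3 − 1 = 2 and tw(G) ≤ 2. For the lower bound, the 3 vertices {d, e, h} are pairwise adjacent, and any tree decomposition puts a clique entirely inside one bag — forcing width ≥ 2. Combining the bounds, tw(G) = 2.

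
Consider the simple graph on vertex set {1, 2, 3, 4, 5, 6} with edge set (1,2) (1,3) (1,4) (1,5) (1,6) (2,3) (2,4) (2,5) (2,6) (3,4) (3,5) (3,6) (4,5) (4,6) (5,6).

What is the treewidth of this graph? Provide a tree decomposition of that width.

With just one bag of size 6, the width is 6 − 1 = 5, so tw(G) ≤ 5. Conversely, {1, 2, 3, 4, 5, 6} is a clique of size 6, and the vertices of any clique must share a bag in every tree decomposition; so some bag has ≥ 6 vertices and tw(G) ≥ 5. The upper and lower bounds meet at 5, so that is the treewidth.

Treewidth 5.
Bags: B1 = {1, 2, 3, 4, 5, 6}
Tree: (single bag)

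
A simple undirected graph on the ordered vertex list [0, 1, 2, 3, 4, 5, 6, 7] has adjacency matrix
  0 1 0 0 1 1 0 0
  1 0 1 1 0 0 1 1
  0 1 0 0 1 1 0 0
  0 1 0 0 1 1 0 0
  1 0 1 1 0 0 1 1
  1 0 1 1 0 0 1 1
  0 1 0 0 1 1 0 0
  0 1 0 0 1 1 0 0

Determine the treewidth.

A width-3 tree decomposition is:
Bags: B1 = {0, 1, 4, 5}  B2 = {1, 4, 5, 7}  B3 = {1, 4, 5, 6}  B4 = {1, 2, 4, 5}  B5 = {1, 3, 4, 5}
Tree: B1–B2, B2–B3, B3–B4, B4–B5
Every bag has size at most 4, so the width is 4 − 1 = 3 and tw(G) ≤ 3. For the lower bound: the 4 vertex sets {0,4}, {5,7}, {1}, {6} are disjoint, each induces a connected subgraph, and every pair is joined by at least one edge of G. Contracting each set to a single vertex therefore yields K_{4} as a minor, and since treewidth is minor-monotone, tw(G) ≥ tw(K_{4}) = 3. Hence tw(G) = 3 exactly.

3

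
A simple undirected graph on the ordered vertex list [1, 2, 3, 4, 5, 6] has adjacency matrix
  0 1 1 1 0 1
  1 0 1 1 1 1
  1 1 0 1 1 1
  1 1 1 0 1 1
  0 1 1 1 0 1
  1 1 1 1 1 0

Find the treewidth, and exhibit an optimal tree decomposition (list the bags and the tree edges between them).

Every bag has size at most 5, so the width is 5 − 1 = 4 and tw(G) ≤ 4. Conversely, {1, 2, 3, 4, 6} is a clique of size 5, and the vertices of any clique must share a bag in every tree decomposition; so some bag has ≥ 5 vertices and tw(G) ≥ 4. Combining the bounds, tw(G) = 4.

Treewidth 4.
One such decomposition:
Bags: B1 = {2, 3, 4, 5, 6}  B2 = {1, 2, 3, 4, 6}
Tree: B1–B2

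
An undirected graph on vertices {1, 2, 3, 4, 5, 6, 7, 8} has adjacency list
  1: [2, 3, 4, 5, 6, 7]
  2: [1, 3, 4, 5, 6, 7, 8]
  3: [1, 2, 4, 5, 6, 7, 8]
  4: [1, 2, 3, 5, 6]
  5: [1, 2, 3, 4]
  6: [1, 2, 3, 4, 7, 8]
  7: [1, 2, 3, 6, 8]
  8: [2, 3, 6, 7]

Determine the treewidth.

A width-4 tree decomposition is:
Bags: B1 = {1, 2, 3, 4, 6}  B2 = {1, 2, 3, 6, 7}  B3 = {2, 3, 6, 7, 8}  B4 = {1, 2, 3, 4, 5}
Tree: B1–B2, B2–B3, B1–B4
The largest bag has 5 vertices, giving width 4; this decomposition certifies tw(G) ≤ 4. Conversely, {2, 3, 6, 7, 8} is a clique of size 5, and the vertices of any clique must share a bag in every tree decomposition; so some bag has ≥ 5 vertices and tw(G) ≥ 4. Combining the bounds, tw(G) = 4.

4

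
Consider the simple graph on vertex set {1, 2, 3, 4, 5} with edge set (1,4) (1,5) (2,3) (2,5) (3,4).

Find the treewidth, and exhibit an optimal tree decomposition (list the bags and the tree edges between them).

Treewidth 2.
One such decomposition:
Bags: B1 = {2, 3, 4}  B2 = {1, 2, 4}  B3 = {1, 2, 5}
Tree: B1–B2, B2–B3

Every bag has size at most 3, so the width is 3 − 1 = 2 and tw(G) ≤ 2. For the lower bound, G contains the cycle 2–3–4–1–5–2, so G is not a forest; only forests have treewidth ≤ 1, hence tw(G) ≥ 2. The upper and lower bounds meet at 2, so that is the treewidth.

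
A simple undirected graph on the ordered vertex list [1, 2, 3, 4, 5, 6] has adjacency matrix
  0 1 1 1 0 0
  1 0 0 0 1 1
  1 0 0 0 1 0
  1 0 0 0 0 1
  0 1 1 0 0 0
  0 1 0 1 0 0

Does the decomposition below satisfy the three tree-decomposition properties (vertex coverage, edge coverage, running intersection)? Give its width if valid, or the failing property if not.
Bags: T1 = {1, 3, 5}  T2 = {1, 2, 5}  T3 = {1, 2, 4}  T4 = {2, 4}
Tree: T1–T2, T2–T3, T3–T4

A tree decomposition must satisfy three properties: every vertex lies in some bag; for every edge, both endpoints lie together in some bag; and for every vertex, the bags containing it form a connected subtree. Here vertex 6 appears in no bag, so the decomposition is invalid.

No — vertex 6 appears in no bag.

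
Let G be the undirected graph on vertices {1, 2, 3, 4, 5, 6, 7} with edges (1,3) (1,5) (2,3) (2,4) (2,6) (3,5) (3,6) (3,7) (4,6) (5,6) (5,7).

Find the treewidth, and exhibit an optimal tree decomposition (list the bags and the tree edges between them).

The largest bag has 3 vertices, giving width 2; this decomposition certifies tw(G) ≤ 2. On the other hand G contains the 3-clique {2, 3, 6}. A clique must lie in a single bag of any decomposition, so no decomposition can have width below 2. The upper and lower bounds meet at 2, so that is the treewidth.

Treewidth 2.
One optimal decomposition is:
Bags: B1 = {1, 3, 5}  B2 = {3, 5, 6}  B3 = {3, 5, 7}  B4 = {2, 3, 6}  B5 = {2, 4, 6}
Tree: B1–B2, B2–B3, B2–B4, B4–B5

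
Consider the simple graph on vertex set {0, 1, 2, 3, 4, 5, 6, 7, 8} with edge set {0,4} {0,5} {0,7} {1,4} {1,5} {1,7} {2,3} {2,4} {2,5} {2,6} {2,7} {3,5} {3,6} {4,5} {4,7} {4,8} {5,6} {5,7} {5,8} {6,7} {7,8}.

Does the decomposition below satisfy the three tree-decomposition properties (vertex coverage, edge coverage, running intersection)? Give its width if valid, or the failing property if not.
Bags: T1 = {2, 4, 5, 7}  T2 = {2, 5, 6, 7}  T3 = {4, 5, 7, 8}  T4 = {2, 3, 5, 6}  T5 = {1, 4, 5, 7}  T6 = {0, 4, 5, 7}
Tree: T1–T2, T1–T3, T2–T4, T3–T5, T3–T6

Vertex coverage: the bags together contain {0, 1, 2, 3, 4, 5, 6, 7, 8}, the full vertex set. Edge coverage: each edge of G has both endpoints in at least one bag. Running intersection: for every vertex, the bags containing it form a connected subtree. All three properties hold, so this is a valid tree decomposition of width max|bag| − 1 = 3, and hence tw(G) ≤ 3.

Yes; width 3.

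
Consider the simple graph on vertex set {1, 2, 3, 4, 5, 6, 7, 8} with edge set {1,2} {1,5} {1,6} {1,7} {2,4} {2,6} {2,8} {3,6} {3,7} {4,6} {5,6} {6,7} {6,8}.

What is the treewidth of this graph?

A width-2 tree decomposition is:
Bags: B1 = {1, 5, 6}  B2 = {1, 2, 6}  B3 = {1, 6, 7}  B4 = {3, 6, 7}  B5 = {2, 4, 6}  B6 = {2, 6, 8}
Tree: B1–B2, B1–B3, B3–B4, B2–B5, B2–B6
Each bag holds 3 vertices, so the decomposition has width 2, which upper-bounds the treewidth. For the lower bound, the 3 vertices {2, 6, 8} are pairwise adjacent, and any tree decomposition puts a clique entirely inside one bag — forcing width ≥ 2. The upper and lower bounds meet at 2, so that is the treewidth.

2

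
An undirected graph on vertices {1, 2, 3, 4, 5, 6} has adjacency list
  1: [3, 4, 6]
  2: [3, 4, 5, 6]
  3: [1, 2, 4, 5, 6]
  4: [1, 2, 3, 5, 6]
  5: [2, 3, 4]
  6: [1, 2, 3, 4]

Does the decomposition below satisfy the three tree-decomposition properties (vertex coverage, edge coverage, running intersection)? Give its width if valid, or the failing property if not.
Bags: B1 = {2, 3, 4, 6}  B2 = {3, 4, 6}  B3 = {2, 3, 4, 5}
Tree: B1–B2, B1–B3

No — vertex 1 appears in no bag.

A tree decomposition must satisfy three properties: every vertex lies in some bag; for every edge, both endpoints lie together in some bag; and for every vertex, the bags containing it form a connected subtree. Here vertex 1 appears in no bag, so the decomposition is invalid.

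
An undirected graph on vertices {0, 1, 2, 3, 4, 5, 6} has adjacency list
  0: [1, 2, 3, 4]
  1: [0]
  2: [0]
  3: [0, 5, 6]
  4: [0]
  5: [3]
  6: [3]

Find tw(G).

A width-1 tree decomposition is:
Bags: B1 = {0, 3}  B2 = {3, 5}  B3 = {3, 6}  B4 = {0, 2}  B5 = {0, 4}  B6 = {0, 1}
Tree: B1–B2, B1–B3, B1–B4, B1–B5, B5–B6
Each bag holds 2 vertices, so the decomposition has width 1, which upper-bounds the treewidth. Any graph with an edge has treewidth ≥ 1, and G has the edge 0–3. Therefore the treewidth is 1.

1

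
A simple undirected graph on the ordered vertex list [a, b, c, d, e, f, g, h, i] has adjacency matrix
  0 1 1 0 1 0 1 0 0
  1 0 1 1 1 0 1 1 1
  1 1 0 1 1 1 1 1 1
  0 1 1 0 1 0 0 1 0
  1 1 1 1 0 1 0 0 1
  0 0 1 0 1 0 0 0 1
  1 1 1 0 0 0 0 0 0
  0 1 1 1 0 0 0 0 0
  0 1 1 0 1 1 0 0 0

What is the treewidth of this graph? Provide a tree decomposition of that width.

Treewidth 3.
One optimal decomposition is:
Bags: B1 = {b, c, d, h}  B2 = {b, c, d, e}  B3 = {b, c, e, i}  B4 = {a, b, c, e}  B5 = {c, e, f, i}  B6 = {a, b, c, g}
Tree: B1–B2, B2–B3, B2–B4, B3–B5, B4–B6

The largest bag has 4 vertices, giving width 3; this decomposition certifies tw(G) ≤ 3. Conversely, {c, e, f, i} is a clique of size 4, and the vertices of any clique must share a bag in every tree decomposition; so some bag has ≥ 4 vertices and tw(G) ≥ 3. Hence tw(G) = 3 exactly.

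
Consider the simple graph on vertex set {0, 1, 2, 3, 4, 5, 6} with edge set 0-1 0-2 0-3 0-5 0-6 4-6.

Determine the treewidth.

A width-1 tree decomposition is:
Bags: B1 = {0, 5}  B2 = {0, 2}  B3 = {0, 3}  B4 = {0, 6}  B5 = {0, 1}  B6 = {4, 6}
Tree: B1–B2, B1–B3, B2–B4, B1–B5, B4–B6
The largest bag has 2 vertices, giving width 1; this decomposition certifies tw(G) ≤ 1. Any graph with an edge has treewidth ≥ 1, and G has the edge 0–5. Therefore the treewidth is 1.

1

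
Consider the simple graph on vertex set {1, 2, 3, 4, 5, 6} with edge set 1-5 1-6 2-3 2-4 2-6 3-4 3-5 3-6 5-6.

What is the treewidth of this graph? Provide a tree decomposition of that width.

Treewidth 2.
One optimal decomposition is:
Bags: B1 = {3, 5, 6}  B2 = {1, 5, 6}  B3 = {2, 3, 6}  B4 = {2, 3, 4}
Tree: B1–B2, B1–B3, B3–B4

Each bag holds 3 vertices, so the decomposition has width 2, which upper-bounds the treewidth. On the other hand G contains the 3-clique {1, 5, 6}. A clique must lie in a single bag of any decomposition, so no decomposition can have width below 2. Hence tw(G) = 2 exactly.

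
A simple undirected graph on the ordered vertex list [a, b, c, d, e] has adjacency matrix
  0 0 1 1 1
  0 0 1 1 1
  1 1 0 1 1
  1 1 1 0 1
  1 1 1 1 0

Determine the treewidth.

3

A width-3 tree decomposition is:
Bags: B1 = {a, c, d, e}  B2 = {b, c, d, e}
Tree: B1–B2
The largest bag has 4 vertices, giving width 3; this decomposition certifies tw(G) ≤ 3. For the lower bound, the 4 vertices {a, c, d, e} are pairwise adjacent, and any tree decomposition puts a clique entirely inside one bag — forcing width ≥ 3. The upper and lower bounds meet at 3, so that is the treewidth.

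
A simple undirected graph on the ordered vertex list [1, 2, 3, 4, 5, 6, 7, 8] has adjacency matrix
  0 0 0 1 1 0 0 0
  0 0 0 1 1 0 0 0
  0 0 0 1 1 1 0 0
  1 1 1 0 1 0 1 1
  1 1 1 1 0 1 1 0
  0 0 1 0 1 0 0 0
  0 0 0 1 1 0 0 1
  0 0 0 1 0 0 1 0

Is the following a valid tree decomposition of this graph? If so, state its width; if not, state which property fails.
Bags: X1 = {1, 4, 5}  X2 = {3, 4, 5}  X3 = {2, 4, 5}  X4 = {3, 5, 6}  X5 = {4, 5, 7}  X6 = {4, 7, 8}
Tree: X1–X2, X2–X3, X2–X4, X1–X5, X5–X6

Every vertex of G appears in some bag (union = {1, 2, 3, 4, 5, 6, 7, 8}); every edge is covered by a bag; and for each vertex v the set of bags containing v is connected in the bag tree. The decomposition is therefore valid. The largest bag has 3 vertices, so the width is 2.

Yes; width 2.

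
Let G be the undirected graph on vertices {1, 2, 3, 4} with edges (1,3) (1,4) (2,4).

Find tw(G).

A width-1 tree decomposition is:
Bags: B1 = {2, 4}  B2 = {1, 4}  B3 = {1, 3}
Tree: B1–B2, B2–B3
Each bag holds 2 vertices, so the decomposition has width 1, which upper-bounds the treewidth. Any graph with an edge has treewidth ≥ 1, and G has the edge 2–4. The upper and lower bounds meet at 1, so that is the treewidth.

1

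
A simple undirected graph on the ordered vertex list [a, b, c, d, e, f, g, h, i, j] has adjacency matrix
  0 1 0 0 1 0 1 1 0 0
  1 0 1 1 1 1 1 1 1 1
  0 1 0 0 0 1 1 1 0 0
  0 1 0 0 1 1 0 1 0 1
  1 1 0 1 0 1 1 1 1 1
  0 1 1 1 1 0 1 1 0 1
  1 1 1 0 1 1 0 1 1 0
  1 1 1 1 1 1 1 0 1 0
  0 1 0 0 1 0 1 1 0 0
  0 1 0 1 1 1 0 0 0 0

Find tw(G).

4

A width-4 tree decomposition is:
Bags: B1 = {b, d, e, f, h}  B2 = {b, e, f, g, h}  B3 = {a, b, e, g, h}  B4 = {b, e, g, h, i}  B5 = {b, d, e, f, j}  B6 = {b, c, f, g, h}
Tree: B1–B2, B2–B3, B2–B4, B1–B5, B2–B6
Each bag holds 5 vertices, so the decomposition has width 4, which upper-bounds the treewidth. Conversely, {b, d, e, f, j} is a clique of size 5, and the vertices of any clique must share a bag in every tree decomposition; so some bag has ≥ 5 vertices and tw(G) ≥ 4. Hence tw(G) = 4 exactly.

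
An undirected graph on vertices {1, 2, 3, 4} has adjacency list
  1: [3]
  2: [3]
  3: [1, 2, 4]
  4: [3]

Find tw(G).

1

A width-1 tree decomposition is:
Bags: B1 = {3, 4}  B2 = {1, 3}  B3 = {2, 3}
Tree: B1–B2, B1–B3
The largest bag has 2 vertices, giving width 1; this decomposition certifies tw(G) ≤ 1. Any graph with an edge has treewidth ≥ 1, and G has the edge 3–4. Hence tw(G) = 1 exactly.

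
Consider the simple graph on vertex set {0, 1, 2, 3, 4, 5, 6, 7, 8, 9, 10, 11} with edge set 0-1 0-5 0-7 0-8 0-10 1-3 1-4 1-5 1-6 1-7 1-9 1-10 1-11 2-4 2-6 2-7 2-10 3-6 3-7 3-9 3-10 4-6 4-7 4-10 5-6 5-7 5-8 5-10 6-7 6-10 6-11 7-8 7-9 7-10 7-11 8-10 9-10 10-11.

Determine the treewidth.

4

A width-4 tree decomposition is:
Bags: B1 = {1, 3, 6, 7, 10}  B2 = {1, 5, 6, 7, 10}  B3 = {0, 1, 5, 7, 10}  B4 = {1, 4, 6, 7, 10}  B5 = {0, 5, 7, 8, 10}  B6 = {1, 6, 7, 10, 11}  B7 = {2, 4, 6, 7, 10}  B8 = {1, 3, 7, 9, 10}
Tree: B1–B2, B2–B3, B2–B4, B3–B5, B1–B6, B4–B7, B1–B8
The largest bag has 5 vertices, giving width 4; this decomposition certifies tw(G) ≤ 4. Conversely, {0, 5, 7, 8, 10} is a clique of size 5, and the vertices of any clique must share a bag in every tree decomposition; so some bag has ≥ 5 vertices and tw(G) ≥ 4. Hence tw(G) = 4 exactly.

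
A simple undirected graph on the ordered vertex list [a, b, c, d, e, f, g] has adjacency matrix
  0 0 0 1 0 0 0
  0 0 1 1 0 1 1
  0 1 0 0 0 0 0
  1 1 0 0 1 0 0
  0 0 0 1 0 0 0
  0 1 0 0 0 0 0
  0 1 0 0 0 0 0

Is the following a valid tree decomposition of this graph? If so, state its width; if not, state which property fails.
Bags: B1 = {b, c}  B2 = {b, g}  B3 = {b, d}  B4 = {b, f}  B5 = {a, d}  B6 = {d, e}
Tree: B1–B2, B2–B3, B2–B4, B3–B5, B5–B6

Yes; width 1.

Checking the three conditions: (i) the bags cover all of {a, b, c, d, e, f, g}; (ii) for each edge, some bag contains both endpoints; (iii) the bags containing any fixed vertex form a subtree. All hold, so the decomposition is valid with width 2 − 1 = 1.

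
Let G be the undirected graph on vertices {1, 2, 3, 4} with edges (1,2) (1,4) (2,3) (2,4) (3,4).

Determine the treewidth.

2

A width-2 tree decomposition is:
Bags: B1 = {1, 2, 4}  B2 = {2, 3, 4}
Tree: B1–B2
The largest bag has 3 vertices, giving width 2; this decomposition certifies tw(G) ≤ 2. Conversely, {1, 2, 4} is a clique of size 3, and the vertices of any clique must share a bag in every tree decomposition; so some bag has ≥ 3 vertices and tw(G) ≥ 2. Therefore the treewidth is 2.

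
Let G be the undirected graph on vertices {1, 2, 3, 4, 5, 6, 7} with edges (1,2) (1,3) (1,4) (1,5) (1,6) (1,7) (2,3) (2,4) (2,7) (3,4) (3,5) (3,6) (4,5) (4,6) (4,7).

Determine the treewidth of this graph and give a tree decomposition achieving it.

Treewidth 3.
One optimal decomposition is:
Bags: B1 = {1, 3, 4, 5}  B2 = {1, 3, 4, 6}  B3 = {1, 2, 3, 4}  B4 = {1, 2, 4, 7}
Tree: B1–B2, B2–B3, B3–B4

Each bag holds 4 vertices, so the decomposition has width 3, which upper-bounds the treewidth. For the lower bound, the 4 vertices {1, 2, 3, 4} are pairwise adjacent, and any tree decomposition puts a clique entirely inside one bag — forcing width ≥ 3. The upper and lower bounds meet at 3, so that is the treewidth.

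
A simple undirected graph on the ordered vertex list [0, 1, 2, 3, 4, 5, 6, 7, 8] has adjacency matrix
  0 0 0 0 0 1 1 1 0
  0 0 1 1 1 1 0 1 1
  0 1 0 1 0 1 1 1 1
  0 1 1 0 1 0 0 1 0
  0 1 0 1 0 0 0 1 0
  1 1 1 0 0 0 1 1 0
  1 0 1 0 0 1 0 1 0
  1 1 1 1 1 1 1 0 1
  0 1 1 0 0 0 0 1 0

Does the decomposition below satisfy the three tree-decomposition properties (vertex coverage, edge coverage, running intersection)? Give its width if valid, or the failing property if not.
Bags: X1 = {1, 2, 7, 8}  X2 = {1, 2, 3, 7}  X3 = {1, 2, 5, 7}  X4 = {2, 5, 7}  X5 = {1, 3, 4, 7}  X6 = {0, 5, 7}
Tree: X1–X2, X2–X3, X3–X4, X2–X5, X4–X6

No — vertex 6 appears in no bag.

A tree decomposition must satisfy three properties: every vertex lies in some bag; for every edge, both endpoints lie together in some bag; and for every vertex, the bags containing it form a connected subtree. Here vertex 6 appears in no bag, so the decomposition is invalid.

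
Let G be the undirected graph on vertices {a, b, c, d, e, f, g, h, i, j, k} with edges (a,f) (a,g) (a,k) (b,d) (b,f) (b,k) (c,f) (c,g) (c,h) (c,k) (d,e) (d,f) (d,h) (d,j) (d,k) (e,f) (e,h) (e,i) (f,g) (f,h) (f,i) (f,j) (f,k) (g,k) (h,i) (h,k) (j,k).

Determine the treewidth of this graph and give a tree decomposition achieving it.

The largest bag has 4 vertices, giving width 3; this decomposition certifies tw(G) ≤ 3. Conversely, {d, e, f, h} is a clique of size 4, and the vertices of any clique must share a bag in every tree decomposition; so some bag has ≥ 4 vertices and tw(G) ≥ 3. Hence tw(G) = 3 exactly.

Treewidth 3.
One such decomposition:
Bags: B1 = {d, e, f, h}  B2 = {d, f, h, k}  B3 = {c, f, h, k}  B4 = {c, f, g, k}  B5 = {e, f, h, i}  B6 = {d, f, j, k}  B7 = {a, f, g, k}  B8 = {b, d, f, k}
Tree: B1–B2, B2–B3, B3–B4, B1–B5, B2–B6, B4–B7, B6–B8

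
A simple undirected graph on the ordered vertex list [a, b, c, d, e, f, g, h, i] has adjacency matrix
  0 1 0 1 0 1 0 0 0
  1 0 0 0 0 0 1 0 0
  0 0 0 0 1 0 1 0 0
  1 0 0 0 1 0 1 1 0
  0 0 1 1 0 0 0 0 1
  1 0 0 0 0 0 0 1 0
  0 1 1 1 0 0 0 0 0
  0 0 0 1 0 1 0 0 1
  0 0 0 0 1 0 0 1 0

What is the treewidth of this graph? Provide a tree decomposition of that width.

Every bag has size at most 4, so the width is 4 − 1 = 3 and tw(G) ≤ 3. For the lower bound: the 4 vertex sets {b,c,g}, {a}, {d}, {e,f,h,i} are disjoint, each induces a connected subgraph, and every pair is joined by at least one edge of G. Contracting each set to a single vertex therefore yields K_{4} as a minor, and since treewidth is minor-monotone, tw(G) ≥ tw(K_{4}) = 3. Combining the bounds, tw(G) = 3.

Treewidth 3.
One optimal decomposition is:
Bags: B1 = {a, b, c, g}  B2 = {a, c, d, g}  B3 = {a, c, d, e}  B4 = {a, d, e, f}  B5 = {d, e, f, h}  B6 = {e, f, h, i}
Tree: B1–B2, B2–B3, B3–B4, B4–B5, B5–B6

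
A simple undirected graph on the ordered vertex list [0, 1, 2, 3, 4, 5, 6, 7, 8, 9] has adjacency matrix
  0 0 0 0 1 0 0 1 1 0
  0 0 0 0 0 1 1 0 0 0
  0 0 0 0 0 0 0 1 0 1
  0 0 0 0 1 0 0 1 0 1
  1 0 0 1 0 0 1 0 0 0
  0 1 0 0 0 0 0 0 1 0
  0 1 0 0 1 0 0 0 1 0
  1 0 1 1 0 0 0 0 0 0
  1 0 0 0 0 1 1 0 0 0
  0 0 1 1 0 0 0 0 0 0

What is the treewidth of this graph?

2

A width-2 tree decomposition is:
Bags: B1 = {2, 7, 9}  B2 = {3, 7, 9}  B3 = {0, 3, 7}  B4 = {0, 3, 4}  B5 = {0, 4, 8}  B6 = {4, 6, 8}  B7 = {5, 6, 8}  B8 = {1, 5, 6}
Tree: B1–B2, B2–B3, B3–B4, B4–B5, B5–B6, B6–B7, B7–B8
The largest bag has 3 vertices, giving width 2; this decomposition certifies tw(G) ≤ 2. The edges 2–9–3–7–2 form a cycle, so G is not a tree and its treewidth is at least 2. Combining the bounds, tw(G) = 2.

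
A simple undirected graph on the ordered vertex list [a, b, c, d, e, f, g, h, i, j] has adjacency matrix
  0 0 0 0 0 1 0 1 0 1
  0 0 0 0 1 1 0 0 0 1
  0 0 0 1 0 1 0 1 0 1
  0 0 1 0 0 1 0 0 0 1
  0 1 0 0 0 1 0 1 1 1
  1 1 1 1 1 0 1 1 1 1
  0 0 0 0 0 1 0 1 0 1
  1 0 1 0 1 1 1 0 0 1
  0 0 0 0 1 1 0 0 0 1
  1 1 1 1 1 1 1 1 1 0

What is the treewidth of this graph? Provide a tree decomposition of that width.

Each bag holds 4 vertices, so the decomposition has width 3, which upper-bounds the treewidth. For the lower bound, the 4 vertices {c, d, f, j} are pairwise adjacent, and any tree decomposition puts a clique entirely inside one bag — forcing width ≥ 3. Hence tw(G) = 3 exactly.

Treewidth 3.
One optimal decomposition is:
Bags: B1 = {f, g, h, j}  B2 = {e, f, h, j}  B3 = {c, f, h, j}  B4 = {e, f, i, j}  B5 = {a, f, h, j}  B6 = {b, e, f, j}  B7 = {c, d, f, j}
Tree: B1–B2, B2–B3, B2–B4, B2–B5, B4–B6, B3–B7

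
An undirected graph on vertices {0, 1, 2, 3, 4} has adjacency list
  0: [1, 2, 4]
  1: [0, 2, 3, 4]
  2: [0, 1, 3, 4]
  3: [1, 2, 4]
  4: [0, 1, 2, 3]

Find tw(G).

A width-3 tree decomposition is:
Bags: B1 = {0, 1, 2, 4}  B2 = {1, 2, 3, 4}
Tree: B1–B2
The largest bag has 4 vertices, giving width 3; this decomposition certifies tw(G) ≤ 3. For the lower bound, the 4 vertices {0, 1, 2, 4} are pairwise adjacent, and any tree decomposition puts a clique entirely inside one bag — forcing width ≥ 3. The upper and lower bounds meet at 3, so that is the treewidth.

3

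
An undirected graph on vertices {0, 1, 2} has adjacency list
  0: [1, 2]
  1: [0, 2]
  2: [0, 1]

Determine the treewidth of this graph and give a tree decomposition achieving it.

With just one bag of size 3, the width is 3 − 1 = 2, so tw(G) ≤ 2. Conversely, {0, 1, 2} is a clique of size 3, and the vertices of any clique must share a bag in every tree decomposition; so some bag has ≥ 3 vertices and tw(G) ≥ 2. Combining the bounds, tw(G) = 2.

Treewidth 2.
One such decomposition:
Bags: B1 = {0, 1, 2}
Tree: (single bag)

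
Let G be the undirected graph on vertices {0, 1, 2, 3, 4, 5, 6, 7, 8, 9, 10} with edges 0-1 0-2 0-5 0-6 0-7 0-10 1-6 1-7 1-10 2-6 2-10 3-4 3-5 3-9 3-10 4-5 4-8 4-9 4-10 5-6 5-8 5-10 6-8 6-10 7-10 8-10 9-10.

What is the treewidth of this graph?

A width-3 tree decomposition is:
Bags: B1 = {0, 5, 6, 10}  B2 = {5, 6, 8, 10}  B3 = {0, 1, 6, 10}  B4 = {4, 5, 8, 10}  B5 = {3, 4, 5, 10}  B6 = {3, 4, 9, 10}  B7 = {0, 2, 6, 10}  B8 = {0, 1, 7, 10}
Tree: B1–B2, B1–B3, B2–B4, B4–B5, B5–B6, B3–B7, B3–B8
Each bag holds 4 vertices, so the decomposition has width 3, which upper-bounds the treewidth. On the other hand G contains the 4-clique {0, 1, 6, 10}. A clique must lie in a single bag of any decomposition, so no decomposition can have width below 3. The upper and lower bounds meet at 3, so that is the treewidth.

3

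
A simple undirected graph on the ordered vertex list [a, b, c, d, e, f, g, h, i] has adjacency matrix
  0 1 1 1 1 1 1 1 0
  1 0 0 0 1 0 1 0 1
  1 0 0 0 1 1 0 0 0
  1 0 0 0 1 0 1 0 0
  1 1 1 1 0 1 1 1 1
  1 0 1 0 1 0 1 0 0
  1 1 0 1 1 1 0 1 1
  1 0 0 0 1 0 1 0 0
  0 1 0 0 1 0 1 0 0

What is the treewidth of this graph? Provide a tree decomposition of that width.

Every bag has size at most 4, so the width is 4 − 1 = 3 and tw(G) ≤ 3. Conversely, {a, d, e, g} is a clique of size 4, and the vertices of any clique must share a bag in every tree decomposition; so some bag has ≥ 4 vertices and tw(G) ≥ 3. Combining the bounds, tw(G) = 3.

Treewidth 3.
One optimal decomposition is:
Bags: B1 = {a, e, f, g}  B2 = {a, b, e, g}  B3 = {b, e, g, i}  B4 = {a, c, e, f}  B5 = {a, d, e, g}  B6 = {a, e, g, h}
Tree: B1–B2, B2–B3, B1–B4, B2–B5, B5–B6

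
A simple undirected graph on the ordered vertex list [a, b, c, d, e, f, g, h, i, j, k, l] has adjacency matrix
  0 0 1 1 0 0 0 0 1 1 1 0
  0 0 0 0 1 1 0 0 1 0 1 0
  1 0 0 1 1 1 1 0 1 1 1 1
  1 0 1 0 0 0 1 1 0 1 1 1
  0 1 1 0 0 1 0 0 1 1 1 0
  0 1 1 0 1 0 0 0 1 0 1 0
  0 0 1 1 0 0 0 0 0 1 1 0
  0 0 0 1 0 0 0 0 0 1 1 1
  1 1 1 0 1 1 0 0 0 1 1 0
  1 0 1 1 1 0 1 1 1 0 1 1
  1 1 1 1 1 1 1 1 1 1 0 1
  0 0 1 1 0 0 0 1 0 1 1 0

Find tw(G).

A width-4 tree decomposition is:
Bags: B1 = {c, d, j, k, l}  B2 = {a, c, d, j, k}  B3 = {a, c, i, j, k}  B4 = {c, e, i, j, k}  B5 = {d, h, j, k, l}  B6 = {c, e, f, i, k}  B7 = {c, d, g, j, k}  B8 = {b, e, f, i, k}
Tree: B1–B2, B2–B3, B3–B4, B1–B5, B4–B6, B1–B7, B6–B8
The largest bag has 5 vertices, giving width 4; this decomposition certifies tw(G) ≤ 4. On the other hand G contains the 5-clique {d, h, j, k, l}. A clique must lie in a single bag of any decomposition, so no decomposition can have width below 4. Hence tw(G) = 4 exactly.

4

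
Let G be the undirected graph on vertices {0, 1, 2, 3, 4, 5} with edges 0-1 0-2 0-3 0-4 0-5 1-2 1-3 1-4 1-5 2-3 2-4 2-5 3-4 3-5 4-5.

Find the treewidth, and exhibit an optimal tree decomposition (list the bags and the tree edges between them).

With just one bag of size 6, the width is 6 − 1 = 5, so tw(G) ≤ 5. Conversely, {0, 1, 2, 3, 4, 5} is a clique of size 6, and the vertices of any clique must share a bag in every tree decomposition; so some bag has ≥ 6 vertices and tw(G) ≥ 5. Hence tw(G) = 5 exactly.

Treewidth 5.
One optimal decomposition is:
Bags: B1 = {0, 1, 2, 3, 4, 5}
Tree: (single bag)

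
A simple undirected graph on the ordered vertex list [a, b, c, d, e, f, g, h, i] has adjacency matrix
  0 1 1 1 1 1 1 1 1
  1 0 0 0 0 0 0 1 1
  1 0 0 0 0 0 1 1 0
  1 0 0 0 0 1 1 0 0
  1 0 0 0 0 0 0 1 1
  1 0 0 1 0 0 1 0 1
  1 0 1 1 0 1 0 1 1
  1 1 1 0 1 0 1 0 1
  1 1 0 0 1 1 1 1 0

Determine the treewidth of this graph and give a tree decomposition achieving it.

Each bag holds 4 vertices, so the decomposition has width 3, which upper-bounds the treewidth. On the other hand G contains the 4-clique {a, c, g, h}. A clique must lie in a single bag of any decomposition, so no decomposition can have width below 3. Combining the bounds, tw(G) = 3.

Treewidth 3.
Bags: B1 = {a, g, h, i}  B2 = {a, f, g, i}  B3 = {a, b, h, i}  B4 = {a, c, g, h}  B5 = {a, d, f, g}  B6 = {a, e, h, i}
Tree: B1–B2, B1–B3, B1–B4, B2–B5, B1–B6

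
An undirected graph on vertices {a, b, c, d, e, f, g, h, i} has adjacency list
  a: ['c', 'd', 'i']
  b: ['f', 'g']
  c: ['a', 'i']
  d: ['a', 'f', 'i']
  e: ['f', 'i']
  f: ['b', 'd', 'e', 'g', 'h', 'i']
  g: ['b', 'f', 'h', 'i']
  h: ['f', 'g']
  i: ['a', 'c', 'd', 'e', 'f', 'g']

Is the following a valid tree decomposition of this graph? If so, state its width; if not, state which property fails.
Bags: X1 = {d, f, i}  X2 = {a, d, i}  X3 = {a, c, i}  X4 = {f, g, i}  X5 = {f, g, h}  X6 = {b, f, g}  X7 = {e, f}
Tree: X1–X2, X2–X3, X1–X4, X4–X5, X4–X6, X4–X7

A tree decomposition must satisfy three properties: every vertex lies in some bag; for every edge, both endpoints lie together in some bag; and for every vertex, the bags containing it form a connected subtree. Here edge (i,e) lies in no bag, so the decomposition is invalid.

No — edge (i,e) lies in no bag.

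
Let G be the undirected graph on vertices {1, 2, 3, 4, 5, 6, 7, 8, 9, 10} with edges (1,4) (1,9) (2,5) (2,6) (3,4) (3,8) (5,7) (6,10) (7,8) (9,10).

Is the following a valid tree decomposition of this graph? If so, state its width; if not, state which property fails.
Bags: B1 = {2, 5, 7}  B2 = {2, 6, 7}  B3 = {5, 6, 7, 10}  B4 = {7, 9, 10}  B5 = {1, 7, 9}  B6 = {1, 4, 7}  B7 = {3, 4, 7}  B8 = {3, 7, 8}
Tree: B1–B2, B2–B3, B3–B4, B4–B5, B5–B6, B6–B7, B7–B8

A tree decomposition must satisfy three properties: every vertex lies in some bag; for every edge, both endpoints lie together in some bag; and for every vertex, the bags containing it form a connected subtree. Here bags containing vertex 5 are not connected in the tree, so the decomposition is invalid.

No — bags containing vertex 5 are not connected in the tree.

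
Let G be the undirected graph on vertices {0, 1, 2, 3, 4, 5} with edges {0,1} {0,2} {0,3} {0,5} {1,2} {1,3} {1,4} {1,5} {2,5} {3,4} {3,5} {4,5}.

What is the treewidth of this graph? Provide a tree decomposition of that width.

The largest bag has 4 vertices, giving width 3; this decomposition certifies tw(G) ≤ 3. For the lower bound, the 4 vertices {0, 1, 2, 5} are pairwise adjacent, and any tree decomposition puts a clique entirely inside one bag — forcing width ≥ 3. Therefore the treewidth is 3.

Treewidth 3.
One such decomposition:
Bags: B1 = {0, 1, 3, 5}  B2 = {1, 3, 4, 5}  B3 = {0, 1, 2, 5}
Tree: B1–B2, B1–B3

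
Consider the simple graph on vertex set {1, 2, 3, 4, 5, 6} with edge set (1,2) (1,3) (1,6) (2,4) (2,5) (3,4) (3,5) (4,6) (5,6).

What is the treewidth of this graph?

3

A width-3 tree decomposition is:
Bags: B1 = {1, 4, 5, 6}  B2 = {1, 3, 4, 5}  B3 = {1, 2, 4, 5}
Tree: B1–B2, B2–B3
Each bag holds 4 vertices, so the decomposition has width 3, which upper-bounds the treewidth. For the lower bound: the 4 vertex sets {1,6}, {3,5}, {4}, {2} are disjoint, each induces a connected subgraph, and every pair is joined by at least one edge of G. Contracting each set to a single vertex therefore yields K_{4} as a minor, and since treewidth is minor-monotone, tw(G) ≥ tw(K_{4}) = 3. The upper and lower bounds meet at 3, so that is the treewidth.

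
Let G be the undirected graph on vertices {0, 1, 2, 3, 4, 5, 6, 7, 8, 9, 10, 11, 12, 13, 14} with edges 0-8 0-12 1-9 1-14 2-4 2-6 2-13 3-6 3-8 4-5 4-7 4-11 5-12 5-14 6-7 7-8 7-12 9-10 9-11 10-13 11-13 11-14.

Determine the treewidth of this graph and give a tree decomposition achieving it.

Every bag has size at most 4, so the width is 4 − 1 = 3 and tw(G) ≤ 3. For the lower bound: the 4 vertex sets {0,3,8}, {6}, {7}, {2,4,5,12} are disjoint, each induces a connected subgraph, and every pair is joined by at least one edge of G. Contracting each set to a single vertex therefore yields K_{4} as a minor, and since treewidth is minor-monotone, tw(G) ≥ tw(K_{4}) = 3. The upper and lower bounds meet at 3, so that is the treewidth.

Treewidth 3.
One such decomposition:
Bags: B1 = {0, 3, 6, 8}  B2 = {0, 6, 7, 8}  B3 = {0, 6, 7, 12}  B4 = {2, 6, 7, 12}  B5 = {2, 4, 7, 12}  B6 = {2, 4, 5, 12}  B7 = {2, 4, 5, 13}  B8 = {4, 5, 11, 13}  B9 = {5, 11, 13, 14}  B10 = {10, 11, 13, 14}  B11 = {9, 10, 11, 14}  B12 = {1, 9, 10, 14}
Tree: B1–B2, B2–B3, B3–B4, B4–B5, B5–B6, B6–B7, B7–B8, B8–B9, B9–B10, B10–B11, B11–B12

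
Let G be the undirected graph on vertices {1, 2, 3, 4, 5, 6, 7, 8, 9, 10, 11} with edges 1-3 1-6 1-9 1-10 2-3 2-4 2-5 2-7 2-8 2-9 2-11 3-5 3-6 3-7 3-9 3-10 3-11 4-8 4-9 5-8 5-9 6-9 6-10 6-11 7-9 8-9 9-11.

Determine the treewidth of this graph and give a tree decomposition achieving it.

Treewidth 3.
One such decomposition:
Bags: B1 = {1, 3, 6, 9}  B2 = {3, 6, 9, 11}  B3 = {2, 3, 9, 11}  B4 = {2, 3, 5, 9}  B5 = {1, 3, 6, 10}  B6 = {2, 5, 8, 9}  B7 = {2, 4, 8, 9}  B8 = {2, 3, 7, 9}
Tree: B1–B2, B2–B3, B3–B4, B1–B5, B4–B6, B6–B7, B4–B8

Each bag holds 4 vertices, so the decomposition has width 3, which upper-bounds the treewidth. For the lower bound, the 4 vertices {1, 3, 6, 9} are pairwise adjacent, and any tree decomposition puts a clique entirely inside one bag — forcing width ≥ 3. The upper and lower bounds meet at 3, so that is the treewidth.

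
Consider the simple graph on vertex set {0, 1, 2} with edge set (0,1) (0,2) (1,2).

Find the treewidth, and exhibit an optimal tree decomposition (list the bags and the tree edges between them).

Treewidth 2.
Bags: B1 = {0, 1, 2}
Tree: (single bag)

A single bag containing all 3 vertices is trivially a valid decomposition of width 2. Conversely, {0, 1, 2} is a clique of size 3, and the vertices of any clique must share a bag in every tree decomposition; so some bag has ≥ 3 vertices and tw(G) ≥ 2. Combining the bounds, tw(G) = 2.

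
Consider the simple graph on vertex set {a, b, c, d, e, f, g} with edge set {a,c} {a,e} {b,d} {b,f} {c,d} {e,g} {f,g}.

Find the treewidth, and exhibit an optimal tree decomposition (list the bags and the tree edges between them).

Every bag has size at most 3, so the width is 3 − 1 = 2 and tw(G) ≤ 2. The edges g–f–b–d–c–a–e–g form a cycle, so G is not a tree and its treewidth is at least 2. The upper and lower bounds meet at 2, so that is the treewidth.

Treewidth 2.
One such decomposition:
Bags: B1 = {b, f, g}  B2 = {b, d, g}  B3 = {c, d, g}  B4 = {a, c, g}  B5 = {a, e, g}
Tree: B1–B2, B2–B3, B3–B4, B4–B5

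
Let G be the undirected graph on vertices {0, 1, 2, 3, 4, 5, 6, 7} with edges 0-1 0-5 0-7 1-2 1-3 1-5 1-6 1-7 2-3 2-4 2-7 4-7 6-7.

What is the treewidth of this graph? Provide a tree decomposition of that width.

Treewidth 2.
One optimal decomposition is:
Bags: B1 = {1, 2, 7}  B2 = {1, 6, 7}  B3 = {0, 1, 7}  B4 = {0, 1, 5}  B5 = {1, 2, 3}  B6 = {2, 4, 7}
Tree: B1–B2, B2–B3, B3–B4, B1–B5, B1–B6

Each bag holds 3 vertices, so the decomposition has width 2, which upper-bounds the treewidth. On the other hand G contains the 3-clique {1, 2, 3}. A clique must lie in a single bag of any decomposition, so no decomposition can have width below 2. The upper and lower bounds meet at 2, so that is the treewidth.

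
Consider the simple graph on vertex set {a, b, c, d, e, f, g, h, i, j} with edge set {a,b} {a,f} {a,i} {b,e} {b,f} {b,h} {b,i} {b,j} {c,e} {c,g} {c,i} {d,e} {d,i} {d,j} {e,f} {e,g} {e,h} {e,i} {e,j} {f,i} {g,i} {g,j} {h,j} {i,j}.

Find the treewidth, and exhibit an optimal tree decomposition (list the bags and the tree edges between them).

The largest bag has 4 vertices, giving width 3; this decomposition certifies tw(G) ≤ 3. For the lower bound, the 4 vertices {b, e, h, j} are pairwise adjacent, and any tree decomposition puts a clique entirely inside one bag — forcing width ≥ 3. Combining the bounds, tw(G) = 3.

Treewidth 3.
Bags: B1 = {b, e, f, i}  B2 = {a, b, f, i}  B3 = {b, e, i, j}  B4 = {b, e, h, j}  B5 = {e, g, i, j}  B6 = {c, e, g, i}  B7 = {d, e, i, j}
Tree: B1–B2, B1–B3, B3–B4, B3–B5, B5–B6, B3–B7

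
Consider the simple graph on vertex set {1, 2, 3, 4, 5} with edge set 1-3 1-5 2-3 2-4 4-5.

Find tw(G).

2

A width-2 tree decomposition is:
Bags: B1 = {1, 2, 3}  B2 = {1, 2, 5}  B3 = {2, 4, 5}
Tree: B1–B2, B2–B3
The largest bag has 3 vertices, giving width 2; this decomposition certifies tw(G) ≤ 2. The edges 2–3–1–5–4–2 form a cycle, so G is not a tree and its treewidth is at least 2. Hence tw(G) = 2 exactly.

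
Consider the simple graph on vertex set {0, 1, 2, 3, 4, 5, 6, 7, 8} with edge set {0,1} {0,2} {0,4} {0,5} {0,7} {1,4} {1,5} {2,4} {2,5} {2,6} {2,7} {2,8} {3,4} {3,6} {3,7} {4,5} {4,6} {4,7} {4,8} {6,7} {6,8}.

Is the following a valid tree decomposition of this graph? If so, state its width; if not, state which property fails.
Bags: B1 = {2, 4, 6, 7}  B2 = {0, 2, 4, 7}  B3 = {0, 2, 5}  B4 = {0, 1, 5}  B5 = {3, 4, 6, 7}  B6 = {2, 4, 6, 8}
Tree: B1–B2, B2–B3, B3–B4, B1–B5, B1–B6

A tree decomposition must satisfy three properties: every vertex lies in some bag; for every edge, both endpoints lie together in some bag; and for every vertex, the bags containing it form a connected subtree. Here edge (4,5) lies in no bag, so the decomposition is invalid.

No — edge (4,5) lies in no bag.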